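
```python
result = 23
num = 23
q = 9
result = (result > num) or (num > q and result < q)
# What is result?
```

Trace:
`result = 23` → result = 23
`num = 23` → num = 23
`q = 9` → q = 9
`result = (result > num) or (num > q and result < q)` → result = False
So result = False

Answer: False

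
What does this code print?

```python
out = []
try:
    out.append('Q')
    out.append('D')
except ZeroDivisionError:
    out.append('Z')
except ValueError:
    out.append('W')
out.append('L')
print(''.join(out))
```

Execution trace: 'Q' (try body) → 'D' (try body, no exception) → 'L' (after the try/except). Output: QDL

Answer: QDL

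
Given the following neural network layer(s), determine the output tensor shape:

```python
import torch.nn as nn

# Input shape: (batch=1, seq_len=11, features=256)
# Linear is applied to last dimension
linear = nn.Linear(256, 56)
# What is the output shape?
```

Input: (1, 11, 256) -> Output: (1, 11, 56)

Answer: (1, 11, 56)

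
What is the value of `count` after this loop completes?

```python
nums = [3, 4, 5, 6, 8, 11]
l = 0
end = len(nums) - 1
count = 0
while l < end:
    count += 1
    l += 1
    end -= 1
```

Iterations until pointers meet (list length 6)
`count` takes the values: 0 → 1 → 2 → 3

Answer: 3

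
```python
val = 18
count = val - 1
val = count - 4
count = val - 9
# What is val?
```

Trace:
`val = 18` → val = 18
`count = val - 1` → count = 17
`val = count - 4` → val = 13
`count = val - 9` → count = 4
So val = 13

Answer: 13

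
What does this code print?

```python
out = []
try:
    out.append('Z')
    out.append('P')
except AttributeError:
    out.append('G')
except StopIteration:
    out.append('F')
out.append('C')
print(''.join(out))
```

Execution trace: 'Z' (try body) → 'P' (try body, no exception) → 'C' (after the try/except). Output: ZPC

Answer: ZPC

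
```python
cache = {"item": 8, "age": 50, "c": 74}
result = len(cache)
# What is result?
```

Trace:
`cache = {"item": 8, "age": 50, "c": 74}` → cache = {'item': 8, 'age': 50, 'c': 74}
`result = len(cache)` → result = 3
So result = 3

Answer: 3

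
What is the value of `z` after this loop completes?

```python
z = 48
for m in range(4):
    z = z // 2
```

Halve 4 times: 48 // 2^4 = 3
`z` takes the values: 48 → 24 → 12 → 6 → 3

Answer: 3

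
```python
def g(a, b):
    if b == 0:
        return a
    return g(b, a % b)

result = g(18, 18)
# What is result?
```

g(18, 18) -> g(18, 0) -> 18

Answer: 18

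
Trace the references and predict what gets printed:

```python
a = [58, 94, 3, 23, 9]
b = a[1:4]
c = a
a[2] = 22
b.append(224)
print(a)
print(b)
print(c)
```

Key concept: slice vs alias.
Step by step:
`a = [58, 94, 3, 23, 9]` → a = [58, 94, 3, 23, 9]
`b = a[1:4]` → b = [94, 3, 23]
`c = a` → c = [58, 94, 3, 23, 9] (same object as a)
`a[2] = 22` → a = [58, 94, 22, 23, 9] (same object as c); c = [58, 94, 22, 23, 9] (same object as a)
`b.append(224)` → b = [94, 3, 23, 224]
`print(a)` → prints [58, 94, 22, 23, 9]
`print(b)` → prints [94, 3, 23, 224]
`print(c)` → prints [58, 94, 22, 23, 9]

Answer:
[58, 94, 22, 23, 9]
[94, 3, 23, 224]
[58, 94, 22, 23, 9]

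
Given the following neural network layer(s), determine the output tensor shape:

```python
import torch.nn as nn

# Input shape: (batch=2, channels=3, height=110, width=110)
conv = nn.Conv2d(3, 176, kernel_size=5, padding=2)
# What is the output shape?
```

Input: (2, 3, 110, 110) -> Output: (2, 176, 110, 110)

Answer: (2, 176, 110, 110)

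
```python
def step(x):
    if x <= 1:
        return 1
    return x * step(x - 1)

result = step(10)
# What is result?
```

step(10) = 10 * 9 * 8 * 7 * 6 * 5 * 4 * 3 * 2 * 1 = 3628800

Answer: 3628800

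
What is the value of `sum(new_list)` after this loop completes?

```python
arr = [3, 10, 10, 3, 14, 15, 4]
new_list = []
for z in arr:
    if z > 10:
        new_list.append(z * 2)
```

Sum of doubled values > 10
`new_list` takes the values: [] → [28] → [28, 30]
So `sum(new_list)` = 58

Answer: 58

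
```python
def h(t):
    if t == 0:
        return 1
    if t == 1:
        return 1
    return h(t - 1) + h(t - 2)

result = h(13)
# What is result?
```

Build up from base cases: h(0)=1, h(1)=1, h(2)=2, h(3)=3, h(4)=5, h(5)=8, h(6)=13, ..., h(13)=377

Answer: 377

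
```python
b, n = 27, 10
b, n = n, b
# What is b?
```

Trace:
`b, n = 27, 10` → b = 27; n = 10
`b, n = n, b` → b = 10; n = 27
So b = 10

Answer: 10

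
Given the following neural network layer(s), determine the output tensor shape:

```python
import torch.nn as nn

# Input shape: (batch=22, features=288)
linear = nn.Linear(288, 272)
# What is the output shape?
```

Input: (22, 288) -> Output: (22, 272)

Answer: (22, 272)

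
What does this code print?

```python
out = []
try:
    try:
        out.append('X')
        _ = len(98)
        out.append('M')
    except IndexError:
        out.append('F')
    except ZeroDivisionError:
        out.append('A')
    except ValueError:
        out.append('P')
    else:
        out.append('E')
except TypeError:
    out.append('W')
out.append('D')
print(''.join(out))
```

Execution trace: 'X' (try body) → 'W' (outer except TypeError) → 'D' (after the try/except). Output: XWD

Answer: XWD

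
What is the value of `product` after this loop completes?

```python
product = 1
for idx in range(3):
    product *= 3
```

3^3 = 27
`product` takes the values: 1 → 3 → 9 → 27

Answer: 27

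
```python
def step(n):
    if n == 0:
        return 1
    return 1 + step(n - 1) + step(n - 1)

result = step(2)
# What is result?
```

step(n) = 1 + 2·step(n-1), step(0)=1. Closed form: (1+1)·2^2 - 1 = 7.

Answer: 7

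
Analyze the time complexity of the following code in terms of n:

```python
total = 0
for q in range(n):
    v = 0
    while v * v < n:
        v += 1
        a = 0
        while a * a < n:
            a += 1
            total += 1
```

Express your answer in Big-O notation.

Each loop level contributes: n × √n × √n. Multiplying the contributions gives O(n^2).

Answer: O(n^2)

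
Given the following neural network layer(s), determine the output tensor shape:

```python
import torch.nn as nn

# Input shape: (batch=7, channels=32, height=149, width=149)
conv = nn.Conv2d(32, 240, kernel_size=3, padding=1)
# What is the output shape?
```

Input: (7, 32, 149, 149) -> Output: (7, 240, 149, 149)

Answer: (7, 240, 149, 149)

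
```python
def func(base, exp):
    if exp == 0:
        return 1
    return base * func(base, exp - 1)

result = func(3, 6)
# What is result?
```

func(3, 6) = 3 * 3 * 3 * 3 * 3 * 3 = 729

Answer: 729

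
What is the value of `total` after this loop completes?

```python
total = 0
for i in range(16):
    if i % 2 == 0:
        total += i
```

Sum of even numbers 0 to 15
`total` takes the values: 0 → 2 → 6 → 12 → 20 → 30 → 42 → 56

Answer: 56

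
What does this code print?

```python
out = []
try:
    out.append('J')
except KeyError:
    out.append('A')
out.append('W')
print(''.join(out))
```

Execution trace: 'J' (try body, no exception) → 'W' (after the try/except). Output: JW

Answer: JW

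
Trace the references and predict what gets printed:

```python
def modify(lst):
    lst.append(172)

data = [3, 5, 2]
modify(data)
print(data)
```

Key concept: function modifies passed list.
Step by step:
`data = [3, 5, 2]` → data = [3, 5, 2]
`modify(data)` → data = [3, 5, 2, 172]
`print(data)` → prints [3, 5, 2, 172]

Answer: [3, 5, 2, 172]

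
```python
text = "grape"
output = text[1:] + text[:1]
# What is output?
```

Trace:
`text = "grape"` → text = 'grape'
`output = text[1:] + text[:1]` → output = 'rapeg'
So output = 'rapeg'

Answer: 'rapeg'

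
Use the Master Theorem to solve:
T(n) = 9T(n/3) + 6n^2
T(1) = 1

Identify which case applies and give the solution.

a=9, b=3, f(n)=6n^2. log_3(9) = 2. Since c=2 = 2, Case 2 applies: T(n) = Θ(n^log_b(a) · log n) = O(n^2 log n).

Answer: O(n^2 log n) - Case 2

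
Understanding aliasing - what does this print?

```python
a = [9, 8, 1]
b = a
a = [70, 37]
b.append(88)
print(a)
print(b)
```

Key concept: rebinding vs mutation: a is rebound to a new list, b still points at the original.
Step by step:
`a = [9, 8, 1]` → a = [9, 8, 1]
`b = a` → b = [9, 8, 1] (same object as a)
`a = [70, 37]` → a = [70, 37]
`b.append(88)` → b = [9, 8, 1, 88]
`print(a)` → prints [70, 37]
`print(b)` → prints [9, 8, 1, 88]

Answer:
[70, 37]
[9, 8, 1, 88]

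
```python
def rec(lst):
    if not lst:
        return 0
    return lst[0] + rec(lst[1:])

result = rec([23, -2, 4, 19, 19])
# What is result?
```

23 + (-2) + 4 + 19 + 19 + 0 = 63

Answer: 63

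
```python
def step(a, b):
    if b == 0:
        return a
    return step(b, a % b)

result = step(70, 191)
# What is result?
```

step(70, 191) -> step(191, 70) -> step(70, 51) -> step(51, 19) -> step(19, 13) -> step(13, 6) -> step(6, 1) -> step(1, 0) -> 1

Answer: 1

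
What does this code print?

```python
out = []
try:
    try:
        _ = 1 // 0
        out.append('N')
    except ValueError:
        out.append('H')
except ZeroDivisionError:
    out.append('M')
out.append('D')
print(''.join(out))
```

Execution trace: 'M' (outer except ZeroDivisionError) → 'D' (after the try/except). Output: MD

Answer: MD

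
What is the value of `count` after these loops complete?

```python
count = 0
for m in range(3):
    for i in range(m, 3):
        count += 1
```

Upper triangle: 3 + 2 + ... + 1
`count` takes the values: 0 → 1 → 2 → 3 → 4 → 5 → 6

Answer: 6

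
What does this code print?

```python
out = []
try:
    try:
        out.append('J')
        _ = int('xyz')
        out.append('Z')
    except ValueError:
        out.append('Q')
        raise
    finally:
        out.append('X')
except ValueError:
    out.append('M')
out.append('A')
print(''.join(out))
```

Execution trace: 'J' (try body) → 'Q' (except ValueError) → 'X' (finally) → 'M' (outer except ValueError) → 'A' (after the try/except). Output: JQXMA

Answer: JQXMA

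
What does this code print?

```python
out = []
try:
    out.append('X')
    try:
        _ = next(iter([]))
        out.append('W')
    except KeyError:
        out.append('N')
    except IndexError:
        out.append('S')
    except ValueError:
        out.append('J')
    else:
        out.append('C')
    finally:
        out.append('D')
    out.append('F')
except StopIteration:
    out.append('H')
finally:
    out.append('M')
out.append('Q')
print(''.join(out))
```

Execution trace: 'X' (try body) → 'D' (inner finally) → 'H' (except StopIteration) → 'M' (finally) → 'Q' (after the try/except). Output: XDHMQ

Answer: XDHMQ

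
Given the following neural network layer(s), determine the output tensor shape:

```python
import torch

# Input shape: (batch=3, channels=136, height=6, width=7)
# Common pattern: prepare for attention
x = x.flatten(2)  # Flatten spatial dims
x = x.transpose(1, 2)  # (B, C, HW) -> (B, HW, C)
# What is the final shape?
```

Input: (3, 136, 6, 7) -> after flatten(2): (3, 136, 42) -> Output: (3, 42, 136)

Answer: (3, 42, 136)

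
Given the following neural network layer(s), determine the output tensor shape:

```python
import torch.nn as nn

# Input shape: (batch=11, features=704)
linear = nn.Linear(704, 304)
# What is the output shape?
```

Input: (11, 704) -> Output: (11, 304)

Answer: (11, 304)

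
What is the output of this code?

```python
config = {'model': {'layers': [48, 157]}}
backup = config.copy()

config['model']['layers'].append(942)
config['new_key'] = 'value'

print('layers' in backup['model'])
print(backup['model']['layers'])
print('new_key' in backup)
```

Key concept: shallow copy gotcha with nested dict.
Step by step:
`config = {'model': {'layers': [48, 157]}}` → config = {'model': {'layers': [48, 157]}}
`backup = config.copy()` → backup = {'model': {'layers': [48, 157]}}
`config['model']['layers'].append(942)` → config = {'model': {'layers': [48, 157, 942]}}; backup = {'model': {'layers': [48, 157, 942]}}
`config['new_key'] = 'value'` → config = {'model': {'layers': [48, 157, 942]}, 'new_key': 'value'}
`print('layers' in backup['model'])` → prints True
`print(backup['model']['layers'])` → prints [48, 157, 942]
`print('new_key' in backup)` → prints False

Answer:
True
[48, 157, 942]
False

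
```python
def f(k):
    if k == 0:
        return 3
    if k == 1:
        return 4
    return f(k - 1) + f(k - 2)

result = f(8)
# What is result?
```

Build up from base cases: f(0)=3, f(1)=4, f(2)=7, f(3)=11, f(4)=18, f(5)=29, f(6)=47, ..., f(8)=123

Answer: 123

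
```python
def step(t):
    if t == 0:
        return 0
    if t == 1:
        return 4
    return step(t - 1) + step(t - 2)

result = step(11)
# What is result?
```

Build up from base cases: step(0)=0, step(1)=4, step(2)=4, step(3)=8, step(4)=12, step(5)=20, step(6)=32, ..., step(11)=356

Answer: 356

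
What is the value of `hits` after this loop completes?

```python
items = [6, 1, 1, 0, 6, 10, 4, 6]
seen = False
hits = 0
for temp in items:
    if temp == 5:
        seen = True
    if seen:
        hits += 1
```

Count elements after first 5 in [6, 1, 1, 0, 6, 10, 4, 6]
`hits` takes the values: 0

Answer: 0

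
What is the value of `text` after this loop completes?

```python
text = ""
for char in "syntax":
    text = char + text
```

Reverse 'syntax'
`text` takes the values: "" → "s" → "ys" → "nys" → "tnys" → "atnys" → "xatnys"

Answer: "xatnys"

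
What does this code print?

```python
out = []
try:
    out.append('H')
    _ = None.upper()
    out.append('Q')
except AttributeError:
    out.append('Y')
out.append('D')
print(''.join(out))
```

Execution trace: 'H' (try body) → 'Y' (except AttributeError) → 'D' (after the try/except). Output: HYD

Answer: HYD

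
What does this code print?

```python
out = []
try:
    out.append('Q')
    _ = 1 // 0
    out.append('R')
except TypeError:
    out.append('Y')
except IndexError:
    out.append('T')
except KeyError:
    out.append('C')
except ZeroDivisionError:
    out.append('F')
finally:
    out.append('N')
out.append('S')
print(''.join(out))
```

Execution trace: 'Q' (try body) → 'F' (except ZeroDivisionError) → 'N' (finally) → 'S' (after the try/except). Output: QFNS

Answer: QFNS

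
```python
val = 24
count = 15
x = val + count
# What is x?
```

Trace:
`val = 24` → val = 24
`count = 15` → count = 15
`x = val + count` → x = 39
So x = 39

Answer: 39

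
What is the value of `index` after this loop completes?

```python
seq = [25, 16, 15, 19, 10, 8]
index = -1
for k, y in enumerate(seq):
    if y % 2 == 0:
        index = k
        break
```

First even number index in [25, 16, 15, 19, 10, 8]
`index` takes the values: -1 → 1

Answer: 1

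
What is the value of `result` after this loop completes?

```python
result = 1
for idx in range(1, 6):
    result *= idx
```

5! = 120
`result` takes the values: 1 → 2 → 6 → 24 → 120

Answer: 120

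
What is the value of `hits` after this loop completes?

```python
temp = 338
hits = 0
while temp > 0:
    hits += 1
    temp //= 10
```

Count digits by repeated division by 10
`hits` takes the values: 0 → 1 → 2 → 3

Answer: 3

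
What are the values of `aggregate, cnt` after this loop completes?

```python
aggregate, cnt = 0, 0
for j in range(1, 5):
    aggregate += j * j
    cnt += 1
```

Sum of squares and count
`aggregate, cnt` takes the values: (0, 0) → (1, 0) → (1, 1) → (5, 1) → (5, 2) → (14, 2) → (14, 3) → (30, 3) → (30, 4)

Answer: 30, 4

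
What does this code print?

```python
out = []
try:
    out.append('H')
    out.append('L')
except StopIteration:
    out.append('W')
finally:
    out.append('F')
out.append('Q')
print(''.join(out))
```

Execution trace: 'H' (try body) → 'L' (try body, no exception) → 'F' (finally) → 'Q' (after the try/except). Output: HLFQ

Answer: HLFQ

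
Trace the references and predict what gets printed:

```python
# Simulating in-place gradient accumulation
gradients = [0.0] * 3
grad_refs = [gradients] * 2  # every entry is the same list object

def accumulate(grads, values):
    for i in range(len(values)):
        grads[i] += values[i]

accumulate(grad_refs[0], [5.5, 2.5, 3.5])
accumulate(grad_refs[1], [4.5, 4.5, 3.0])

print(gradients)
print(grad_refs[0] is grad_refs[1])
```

Key concept: gradient accumulation aliasing.
Step by step:
`gradients = [0.0] * 3` → gradients = [0.0, 0.0, 0.0]
`grad_refs = [gradients] * 2` → grad_refs = [[0.0, 0.0, 0.0], [0.0, 0.0, 0.0]]
`accumulate(grad_refs[0], [5.5, 2.5, 3.5])` → gradients = [5.5, 2.5, 3.5]; grad_refs = [[5.5, 2.5, 3.5], [5.5, 2.5, 3.5]]
`accumulate(grad_refs[1], [4.5, 4.5, 3.0])` → gradients = [10.0, 7.0, 6.5]; grad_refs = [[10.0, 7.0, 6.5], [10.0, 7.0, 6.5]]
`print(gradients)` → prints [10.0, 7.0, 6.5]
`print(grad_refs[0] is grad_refs[1])` → prints True

Answer:
[10.0, 7.0, 6.5]
True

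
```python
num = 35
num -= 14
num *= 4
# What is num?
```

Trace:
`num = 35` → num = 35
`num -= 14` → num = 21
`num *= 4` → num = 84
So num = 84

Answer: 84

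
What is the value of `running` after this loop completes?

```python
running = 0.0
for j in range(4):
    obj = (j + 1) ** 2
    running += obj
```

Sum of squared losses 1² + 2² + ... + 4²
`running` takes the values: 0.0 → 1.0 → 5.0 → 14.0 → 30.0

Answer: 30.0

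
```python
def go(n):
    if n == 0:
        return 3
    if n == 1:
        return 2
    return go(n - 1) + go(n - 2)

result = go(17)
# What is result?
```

Build up from base cases: go(0)=3, go(1)=2, go(2)=5, go(3)=7, go(4)=12, go(5)=19, go(6)=31, ..., go(17)=6155

Answer: 6155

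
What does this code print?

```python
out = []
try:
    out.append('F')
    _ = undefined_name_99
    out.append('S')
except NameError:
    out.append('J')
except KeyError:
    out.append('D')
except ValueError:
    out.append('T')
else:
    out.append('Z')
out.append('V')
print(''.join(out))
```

Execution trace: 'F' (try body) → 'J' (except NameError) → 'V' (after the try/except). Output: FJV

Answer: FJV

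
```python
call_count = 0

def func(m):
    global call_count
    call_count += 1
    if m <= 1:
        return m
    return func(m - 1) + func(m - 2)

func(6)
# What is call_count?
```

Calls(m) = 1 + Calls(m-1) + Calls(m-2); Calls(0)=Calls(1)=1. For m=6 this gives 25.

Answer: 25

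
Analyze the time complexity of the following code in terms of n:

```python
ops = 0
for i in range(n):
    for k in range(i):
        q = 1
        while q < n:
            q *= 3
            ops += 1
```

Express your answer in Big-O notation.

Each loop level contributes: n × n × log n. Multiplying the contributions gives O(n^2 log n).

Answer: O(n^2 log n)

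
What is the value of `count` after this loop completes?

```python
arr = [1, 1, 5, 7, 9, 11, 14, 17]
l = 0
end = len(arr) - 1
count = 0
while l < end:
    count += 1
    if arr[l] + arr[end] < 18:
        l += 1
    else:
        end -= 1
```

Steps to find pair summing to 18
`count` takes the values: 0 → 1 → 2 → 3 → 4 → 5 → 6 → 7

Answer: 7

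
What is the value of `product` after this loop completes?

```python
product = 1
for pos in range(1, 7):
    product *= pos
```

6! = 720
`product` takes the values: 1 → 2 → 6 → 24 → 120 → 720

Answer: 720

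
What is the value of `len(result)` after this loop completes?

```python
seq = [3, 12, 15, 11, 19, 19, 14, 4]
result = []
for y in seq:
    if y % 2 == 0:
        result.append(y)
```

Count even numbers in [3, 12, 15, 11, 19, 19, 14, 4]
`result` takes the values: [] → [12] → [12, 14] → [12, 14, 4]
So `len(result)` = 3

Answer: 3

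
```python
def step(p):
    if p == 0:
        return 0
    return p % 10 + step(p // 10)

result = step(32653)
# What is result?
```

Sum of digits of 32653: 3 + 5 + 6 + 2 + 3 = 19

Answer: 19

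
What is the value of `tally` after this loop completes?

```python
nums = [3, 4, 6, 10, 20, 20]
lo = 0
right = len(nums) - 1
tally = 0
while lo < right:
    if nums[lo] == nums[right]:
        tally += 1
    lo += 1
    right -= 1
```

Count matching pairs from ends
`tally` takes the values: 0

Answer: 0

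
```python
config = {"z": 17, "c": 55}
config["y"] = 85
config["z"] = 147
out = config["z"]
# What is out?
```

Trace:
`config = {"z": 17, "c": 55}` → config = {'z': 17, 'c': 55}
`config["y"] = 85` → config = {'z': 17, 'c': 55, 'y': 85}
`config["z"] = 147` → config = {'z': 147, 'c': 55, 'y': 85}
`out = config["z"]` → out = 147
So out = 147

Answer: 147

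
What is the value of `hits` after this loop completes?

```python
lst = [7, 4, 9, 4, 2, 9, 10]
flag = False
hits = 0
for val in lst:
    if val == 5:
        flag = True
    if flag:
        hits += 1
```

Count elements after first 5 in [7, 4, 9, 4, 2, 9, 10]
`hits` takes the values: 0

Answer: 0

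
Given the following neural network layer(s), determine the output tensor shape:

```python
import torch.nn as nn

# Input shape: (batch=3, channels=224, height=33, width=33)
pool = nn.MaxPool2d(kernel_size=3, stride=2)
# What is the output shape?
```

Input: (3, 224, 33, 33) -> Output: (3, 224, 16, 16)

Answer: (3, 224, 16, 16)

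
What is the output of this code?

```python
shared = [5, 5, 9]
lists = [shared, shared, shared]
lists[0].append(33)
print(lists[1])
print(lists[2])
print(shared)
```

Key concept: list of same reference.
Step by step:
`shared = [5, 5, 9]` → shared = [5, 5, 9]
`lists = [shared, shared, shared]` → lists = [[5, 5, 9], [5, 5, 9], [5, 5, 9]]
`lists[0].append(33)` → shared = [5, 5, 9, 33]; lists = [[5, 5, 9, 33], [5, 5, 9, 33], [5, 5, 9, 33]]
`print(lists[1])` → prints [5, 5, 9, 33]
`print(lists[2])` → prints [5, 5, 9, 33]
`print(shared)` → prints [5, 5, 9, 33]

Answer:
[5, 5, 9, 33]
[5, 5, 9, 33]
[5, 5, 9, 33]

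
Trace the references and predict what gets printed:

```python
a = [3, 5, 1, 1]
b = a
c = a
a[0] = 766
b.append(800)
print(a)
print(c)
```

Key concept: multiple aliases.
Step by step:
`a = [3, 5, 1, 1]` → a = [3, 5, 1, 1]
`b = a` → b = [3, 5, 1, 1] (same object as a)
`c = a` → c = [3, 5, 1, 1] (same object as a, b)
`a[0] = 766` → a = [766, 5, 1, 1] (same object as b, c); b = [766, 5, 1, 1] (same object as a, c); c = [766, 5, 1, 1] (same object as a, b)
`b.append(800)` → a = [766, 5, 1, 1, 800] (same object as b, c); b = [766, 5, 1, 1, 800] (same object as a, c); c = [766, 5, 1, 1, 800] (same object as a, b)
`print(a)` → prints [766, 5, 1, 1, 800]
`print(c)` → prints [766, 5, 1, 1, 800]

Answer:
[766, 5, 1, 1, 800]
[766, 5, 1, 1, 800]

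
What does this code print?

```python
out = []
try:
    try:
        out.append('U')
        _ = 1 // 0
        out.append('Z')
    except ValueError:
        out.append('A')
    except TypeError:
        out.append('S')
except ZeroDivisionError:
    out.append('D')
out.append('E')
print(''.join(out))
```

Execution trace: 'U' (try body) → 'D' (outer except ZeroDivisionError) → 'E' (after the try/except). Output: UDE

Answer: UDE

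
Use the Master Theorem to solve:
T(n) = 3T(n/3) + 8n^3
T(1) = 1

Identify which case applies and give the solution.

a=3, b=3, f(n)=8n^3. log_3(3) = 1. Since c=3 > 1 and the regularity condition holds (3(n/3)^3 = (3/3^3)n^3 with 3/3^3 < 1), Case 3 applies: T(n) = Θ(f(n)) = O(n^3).

Answer: O(n^3) - Case 3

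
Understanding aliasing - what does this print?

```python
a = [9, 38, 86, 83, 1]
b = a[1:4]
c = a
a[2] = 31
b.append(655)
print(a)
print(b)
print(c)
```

Key concept: slice vs alias.
Step by step:
`a = [9, 38, 86, 83, 1]` → a = [9, 38, 86, 83, 1]
`b = a[1:4]` → b = [38, 86, 83]
`c = a` → c = [9, 38, 86, 83, 1] (same object as a)
`a[2] = 31` → a = [9, 38, 31, 83, 1] (same object as c); c = [9, 38, 31, 83, 1] (same object as a)
`b.append(655)` → b = [38, 86, 83, 655]
`print(a)` → prints [9, 38, 31, 83, 1]
`print(b)` → prints [38, 86, 83, 655]
`print(c)` → prints [9, 38, 31, 83, 1]

Answer:
[9, 38, 31, 83, 1]
[38, 86, 83, 655]
[9, 38, 31, 83, 1]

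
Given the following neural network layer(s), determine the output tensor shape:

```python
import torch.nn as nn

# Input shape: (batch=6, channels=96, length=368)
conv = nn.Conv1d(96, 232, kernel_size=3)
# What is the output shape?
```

Input: (6, 96, 368) -> Output: (6, 232, 366)

Answer: (6, 232, 366)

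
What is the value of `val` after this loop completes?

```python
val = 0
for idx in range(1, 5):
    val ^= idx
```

XOR of 1 to 4
`val` takes the values: 0 → 1 → 3 → 0 → 4

Answer: 4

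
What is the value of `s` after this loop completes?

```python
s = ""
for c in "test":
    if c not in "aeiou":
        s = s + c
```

Remove vowels from 'test'
`s` takes the values: "" → "t" → "ts" → "tst"

Answer: "tst"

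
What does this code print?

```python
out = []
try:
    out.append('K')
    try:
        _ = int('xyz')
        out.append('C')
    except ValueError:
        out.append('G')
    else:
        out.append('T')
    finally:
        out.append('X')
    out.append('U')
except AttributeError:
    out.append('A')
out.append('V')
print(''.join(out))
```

Execution trace: 'K' (try body) → 'G' (inner except ValueError) → 'X' (inner finally) → 'U' (try body, no exception) → 'V' (after the try/except). Output: KGXUV

Answer: KGXUV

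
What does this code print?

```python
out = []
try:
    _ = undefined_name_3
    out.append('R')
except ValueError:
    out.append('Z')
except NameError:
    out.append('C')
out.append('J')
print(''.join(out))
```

Execution trace: 'C' (except NameError) → 'J' (after the try/except). Output: CJ

Answer: CJ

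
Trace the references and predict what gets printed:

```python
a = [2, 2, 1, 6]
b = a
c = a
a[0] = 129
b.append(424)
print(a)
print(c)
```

Key concept: multiple aliases.
Step by step:
`a = [2, 2, 1, 6]` → a = [2, 2, 1, 6]
`b = a` → b = [2, 2, 1, 6] (same object as a)
`c = a` → c = [2, 2, 1, 6] (same object as a, b)
`a[0] = 129` → a = [129, 2, 1, 6] (same object as b, c); b = [129, 2, 1, 6] (same object as a, c); c = [129, 2, 1, 6] (same object as a, b)
`b.append(424)` → a = [129, 2, 1, 6, 424] (same object as b, c); b = [129, 2, 1, 6, 424] (same object as a, c); c = [129, 2, 1, 6, 424] (same object as a, b)
`print(a)` → prints [129, 2, 1, 6, 424]
`print(c)` → prints [129, 2, 1, 6, 424]

Answer:
[129, 2, 1, 6, 424]
[129, 2, 1, 6, 424]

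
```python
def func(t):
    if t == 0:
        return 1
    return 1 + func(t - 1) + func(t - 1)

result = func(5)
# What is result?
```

func(t) = 1 + 2·func(t-1), func(0)=1. Closed form: (1+1)·2^5 - 1 = 63.

Answer: 63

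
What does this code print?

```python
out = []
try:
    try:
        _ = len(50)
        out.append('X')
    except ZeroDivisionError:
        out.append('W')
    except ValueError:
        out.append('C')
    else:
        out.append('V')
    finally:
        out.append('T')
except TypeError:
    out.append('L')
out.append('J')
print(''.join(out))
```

Execution trace: 'T' (finally) → 'L' (outer except TypeError) → 'J' (after the try/except). Output: TLJ

Answer: TLJ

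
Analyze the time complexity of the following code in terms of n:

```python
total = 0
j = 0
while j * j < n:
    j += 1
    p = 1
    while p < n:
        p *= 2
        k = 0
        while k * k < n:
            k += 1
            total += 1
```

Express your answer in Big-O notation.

Each loop level contributes: √n × log n × √n. Multiplying the contributions gives O(n log n).

Answer: O(n log n)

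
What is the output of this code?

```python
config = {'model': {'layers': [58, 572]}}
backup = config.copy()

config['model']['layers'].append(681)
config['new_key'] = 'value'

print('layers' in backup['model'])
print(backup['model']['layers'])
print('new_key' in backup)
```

Key concept: shallow copy gotcha with nested dict.
Step by step:
`config = {'model': {'layers': [58, 572]}}` → config = {'model': {'layers': [58, 572]}}
`backup = config.copy()` → backup = {'model': {'layers': [58, 572]}}
`config['model']['layers'].append(681)` → config = {'model': {'layers': [58, 572, 681]}}; backup = {'model': {'layers': [58, 572, 681]}}
`config['new_key'] = 'value'` → config = {'model': {'layers': [58, 572, 681]}, 'new_key': 'value'}
`print('layers' in backup['model'])` → prints True
`print(backup['model']['layers'])` → prints [58, 572, 681]
`print('new_key' in backup)` → prints False

Answer:
True
[58, 572, 681]
False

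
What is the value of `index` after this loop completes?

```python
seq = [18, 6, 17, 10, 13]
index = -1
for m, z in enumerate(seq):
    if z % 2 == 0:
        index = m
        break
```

First even number index in [18, 6, 17, 10, 13]
`index` takes the values: -1 → 0

Answer: 0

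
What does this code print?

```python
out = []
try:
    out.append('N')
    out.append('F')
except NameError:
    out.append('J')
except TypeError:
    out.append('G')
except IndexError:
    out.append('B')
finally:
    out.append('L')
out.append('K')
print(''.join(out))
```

Execution trace: 'N' (try body) → 'F' (try body, no exception) → 'L' (finally) → 'K' (after the try/except). Output: NFLK

Answer: NFLK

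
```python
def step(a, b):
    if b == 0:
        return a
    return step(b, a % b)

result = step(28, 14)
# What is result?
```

step(28, 14) -> step(14, 0) -> 14

Answer: 14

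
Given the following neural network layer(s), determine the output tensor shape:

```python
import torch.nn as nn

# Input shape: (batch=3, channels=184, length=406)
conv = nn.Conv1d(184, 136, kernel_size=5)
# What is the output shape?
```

Input: (3, 184, 406) -> Output: (3, 136, 402)

Answer: (3, 136, 402)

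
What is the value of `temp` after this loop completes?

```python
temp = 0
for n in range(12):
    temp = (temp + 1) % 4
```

Increment mod 4, 12 times = 0
`temp` takes the values: 0 → 1 → 2 → 3 → 0 → 1 → 2 → 3 → 0 → 1 → 2 → 3 → 0

Answer: 0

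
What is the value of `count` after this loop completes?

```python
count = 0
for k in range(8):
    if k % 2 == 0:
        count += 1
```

Count numbers divisible by 2 in range(8)
`count` takes the values: 0 → 1 → 2 → 3 → 4

Answer: 4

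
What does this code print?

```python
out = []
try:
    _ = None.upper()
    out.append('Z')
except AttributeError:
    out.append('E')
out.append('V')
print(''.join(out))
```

Execution trace: 'E' (except AttributeError) → 'V' (after the try/except). Output: EV

Answer: EV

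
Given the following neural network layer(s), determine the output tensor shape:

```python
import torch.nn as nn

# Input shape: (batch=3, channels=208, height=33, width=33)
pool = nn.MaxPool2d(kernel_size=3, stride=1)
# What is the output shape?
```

Input: (3, 208, 33, 33) -> Output: (3, 208, 31, 31)

Answer: (3, 208, 31, 31)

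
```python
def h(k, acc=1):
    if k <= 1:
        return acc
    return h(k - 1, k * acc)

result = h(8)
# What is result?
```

Accumulator trace (n, acc): (8, 1) -> (7, 8) -> (6, 56) -> (5, 336) -> (4, 1680) -> (3, 6720) -> (2, 20160) -> (1, 40320) -> return 40320

Answer: 40320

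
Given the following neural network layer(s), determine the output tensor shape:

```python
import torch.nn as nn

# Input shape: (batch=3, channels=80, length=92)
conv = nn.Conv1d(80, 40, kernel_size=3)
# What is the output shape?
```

Input: (3, 80, 92) -> Output: (3, 40, 90)

Answer: (3, 40, 90)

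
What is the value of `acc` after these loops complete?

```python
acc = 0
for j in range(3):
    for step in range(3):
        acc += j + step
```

Sum of all j+step for j,step in 3x3
`acc` takes the values: 0 → 1 → 3 → 4 → 6 → 9 → 11 → 14 → 18

Answer: 18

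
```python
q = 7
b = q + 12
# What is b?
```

Trace:
`q = 7` → q = 7
`b = q + 12` → b = 19
So b = 19

Answer: 19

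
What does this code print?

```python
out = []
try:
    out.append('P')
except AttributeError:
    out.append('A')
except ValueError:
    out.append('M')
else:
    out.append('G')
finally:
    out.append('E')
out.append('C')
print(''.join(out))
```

Execution trace: 'P' (try body, no exception) → 'G' (else) → 'E' (finally) → 'C' (after the try/except). Output: PGEC

Answer: PGEC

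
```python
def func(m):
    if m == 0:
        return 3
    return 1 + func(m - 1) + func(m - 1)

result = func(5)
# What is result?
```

func(m) = 1 + 2·func(m-1), func(0)=3. Closed form: (3+1)·2^5 - 1 = 127.

Answer: 127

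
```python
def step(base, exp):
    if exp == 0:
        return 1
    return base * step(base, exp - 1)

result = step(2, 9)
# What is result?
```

step(2, 9) = 2 * 2 * 2 * 2 * 2 * 2 * 2 * 2 * 2 = 512

Answer: 512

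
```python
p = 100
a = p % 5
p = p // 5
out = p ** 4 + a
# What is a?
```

Trace:
`p = 100` → p = 100
`a = p % 5` → a = 0
`p = p // 5` → p = 20
`out = p ** 4 + a` → out = 160000
So a = 0

Answer: 0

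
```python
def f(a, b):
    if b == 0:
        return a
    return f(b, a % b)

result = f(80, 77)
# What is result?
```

f(80, 77) -> f(77, 3) -> f(3, 2) -> f(2, 1) -> f(1, 0) -> 1

Answer: 1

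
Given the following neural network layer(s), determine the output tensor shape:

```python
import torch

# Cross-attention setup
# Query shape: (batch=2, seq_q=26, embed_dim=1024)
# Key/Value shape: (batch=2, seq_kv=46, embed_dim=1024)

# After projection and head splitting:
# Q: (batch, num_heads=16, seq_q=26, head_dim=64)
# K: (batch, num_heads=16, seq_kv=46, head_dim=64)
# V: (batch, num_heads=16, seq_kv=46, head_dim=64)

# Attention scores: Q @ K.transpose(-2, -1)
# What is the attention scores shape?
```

Input: (2, 26, 1024) -> Output: (2, 16, 26, 46)

Answer: (2, 16, 26, 46)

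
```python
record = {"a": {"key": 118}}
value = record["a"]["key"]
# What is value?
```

Trace:
`record = {"a": {"key": 118}}` → record = {'a': {'key': 118}}
`value = record["a"]["key"]` → value = 118
So value = 118

Answer: 118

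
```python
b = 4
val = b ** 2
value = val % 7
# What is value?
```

Trace:
`b = 4` → b = 4
`val = b ** 2` → val = 16
`value = val % 7` → value = 2
So value = 2

Answer: 2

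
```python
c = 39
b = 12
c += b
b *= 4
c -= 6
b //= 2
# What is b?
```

Trace:
`c = 39` → c = 39
`b = 12` → b = 12
`c += b` → c = 51
`b *= 4` → b = 48
`c -= 6` → c = 45
`b //= 2` → b = 24
So b = 24

Answer: 24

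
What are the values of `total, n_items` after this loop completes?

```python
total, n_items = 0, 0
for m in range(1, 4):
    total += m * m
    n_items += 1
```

Sum of squares and count
`total, n_items` takes the values: (0, 0) → (1, 0) → (1, 1) → (5, 1) → (5, 2) → (14, 2) → (14, 3)

Answer: 14, 3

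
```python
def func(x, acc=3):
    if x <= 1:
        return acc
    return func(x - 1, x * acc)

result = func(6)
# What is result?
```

Accumulator trace (n, acc): (6, 3) -> (5, 18) -> (4, 90) -> (3, 360) -> (2, 1080) -> (1, 2160) -> return 2160

Answer: 2160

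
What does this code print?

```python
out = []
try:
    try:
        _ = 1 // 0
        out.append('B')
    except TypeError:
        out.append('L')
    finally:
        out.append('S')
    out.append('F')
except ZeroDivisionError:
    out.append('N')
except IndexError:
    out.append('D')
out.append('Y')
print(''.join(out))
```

Execution trace: 'S' (inner finally) → 'N' (except ZeroDivisionError) → 'Y' (after the try/except). Output: SNY

Answer: SNY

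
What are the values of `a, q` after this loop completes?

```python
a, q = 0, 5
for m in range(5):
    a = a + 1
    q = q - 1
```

a goes 0→5, q goes 5→0
`a, q` takes the values: (0, 5) → (1, 5) → (1, 4) → (2, 4) → (2, 3) → (3, 3) → (3, 2) → (4, 2) → (4, 1) → (5, 1) → (5, 0)

Answer: 5, 0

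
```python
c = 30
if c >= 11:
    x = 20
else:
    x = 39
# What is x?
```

Trace:
`c = 30` → c = 30
`if c >= 11: ...` → c >= 11 is True → x = 20
So x = 20

Answer: 20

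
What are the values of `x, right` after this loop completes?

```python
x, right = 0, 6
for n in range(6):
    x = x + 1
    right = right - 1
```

x goes 0→6, right goes 6→0
`x, right` takes the values: (0, 6) → (1, 6) → (1, 5) → (2, 5) → (2, 4) → (3, 4) → (3, 3) → (4, 3) → (4, 2) → (5, 2) → (5, 1) → (6, 1) → (6, 0)

Answer: 6, 0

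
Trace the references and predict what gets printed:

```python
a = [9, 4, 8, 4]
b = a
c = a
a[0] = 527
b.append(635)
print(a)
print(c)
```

Key concept: multiple aliases.
Step by step:
`a = [9, 4, 8, 4]` → a = [9, 4, 8, 4]
`b = a` → b = [9, 4, 8, 4] (same object as a)
`c = a` → c = [9, 4, 8, 4] (same object as a, b)
`a[0] = 527` → a = [527, 4, 8, 4] (same object as b, c); b = [527, 4, 8, 4] (same object as a, c); c = [527, 4, 8, 4] (same object as a, b)
`b.append(635)` → a = [527, 4, 8, 4, 635] (same object as b, c); b = [527, 4, 8, 4, 635] (same object as a, c); c = [527, 4, 8, 4, 635] (same object as a, b)
`print(a)` → prints [527, 4, 8, 4, 635]
`print(c)` → prints [527, 4, 8, 4, 635]

Answer:
[527, 4, 8, 4, 635]
[527, 4, 8, 4, 635]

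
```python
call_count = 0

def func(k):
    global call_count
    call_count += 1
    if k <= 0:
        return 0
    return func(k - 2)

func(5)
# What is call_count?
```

Linear recursion stepping by 2: 4 calls from k=5 down to ≤0.

Answer: 4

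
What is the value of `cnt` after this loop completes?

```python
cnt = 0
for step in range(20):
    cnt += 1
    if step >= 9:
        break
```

Loop breaks when step reaches 9, cnt is 10
`cnt` takes the values: 0 → 1 → 2 → 3 → 4 → 5 → 6 → 7 → 8 → 9 → 10

Answer: 10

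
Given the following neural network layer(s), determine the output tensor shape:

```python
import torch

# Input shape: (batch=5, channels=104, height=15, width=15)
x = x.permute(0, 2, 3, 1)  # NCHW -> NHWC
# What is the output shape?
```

Input: (5, 104, 15, 15) -> Output: (5, 15, 15, 104)

Answer: (5, 15, 15, 104)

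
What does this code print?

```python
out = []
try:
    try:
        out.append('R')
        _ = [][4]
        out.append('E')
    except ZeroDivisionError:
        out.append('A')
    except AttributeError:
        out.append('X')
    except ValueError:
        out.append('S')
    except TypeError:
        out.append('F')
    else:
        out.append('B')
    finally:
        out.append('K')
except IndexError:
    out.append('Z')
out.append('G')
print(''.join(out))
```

Execution trace: 'R' (try body) → 'K' (finally) → 'Z' (outer except IndexError) → 'G' (after the try/except). Output: RKZG

Answer: RKZG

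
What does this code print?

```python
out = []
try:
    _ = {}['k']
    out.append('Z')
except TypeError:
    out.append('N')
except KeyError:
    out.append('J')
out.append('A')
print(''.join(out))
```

Execution trace: 'J' (except KeyError) → 'A' (after the try/except). Output: JA

Answer: JA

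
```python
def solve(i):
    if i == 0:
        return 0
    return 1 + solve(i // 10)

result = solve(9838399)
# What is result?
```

Count of digits of 9838399: 7

Answer: 7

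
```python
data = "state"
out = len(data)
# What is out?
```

Trace:
`data = "state"` → data = 'state'
`out = len(data)` → out = 5
So out = 5

Answer: 5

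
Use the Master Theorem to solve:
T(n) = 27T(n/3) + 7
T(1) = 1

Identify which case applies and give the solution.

a=27, b=3, f(n)=7. log_3(27) = 3. Since c=0 < 3, Case 1 applies: T(n) = Θ(n^log_b(a)) = O(n^3).

Answer: O(n^3) - Case 1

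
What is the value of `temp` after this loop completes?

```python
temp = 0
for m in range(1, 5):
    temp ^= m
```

XOR of 1 to 4
`temp` takes the values: 0 → 1 → 3 → 0 → 4

Answer: 4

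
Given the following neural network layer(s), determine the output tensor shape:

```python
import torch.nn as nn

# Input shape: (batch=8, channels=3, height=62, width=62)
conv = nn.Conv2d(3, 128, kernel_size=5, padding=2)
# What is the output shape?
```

Input: (8, 3, 62, 62) -> Output: (8, 128, 62, 62)

Answer: (8, 128, 62, 62)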